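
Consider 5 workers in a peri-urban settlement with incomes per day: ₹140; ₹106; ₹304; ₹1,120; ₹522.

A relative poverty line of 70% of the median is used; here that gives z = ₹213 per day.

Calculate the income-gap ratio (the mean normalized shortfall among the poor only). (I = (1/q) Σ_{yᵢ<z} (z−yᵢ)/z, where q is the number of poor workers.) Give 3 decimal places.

0.423

Poor units: ₹106, ₹140 (q = 2 of N = 5).
Relative gaps: 0.5023, 0.3427; sum = 0.845070.
I averages over the q = 2 poor units only: 0.845070 / 2 = 0.423.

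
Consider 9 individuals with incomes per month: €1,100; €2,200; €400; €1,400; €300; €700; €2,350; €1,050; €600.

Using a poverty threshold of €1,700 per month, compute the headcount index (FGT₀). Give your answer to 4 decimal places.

0.7778

7 of the 9 individuals have income below €1,700.
H = 7/9 = 0.7778.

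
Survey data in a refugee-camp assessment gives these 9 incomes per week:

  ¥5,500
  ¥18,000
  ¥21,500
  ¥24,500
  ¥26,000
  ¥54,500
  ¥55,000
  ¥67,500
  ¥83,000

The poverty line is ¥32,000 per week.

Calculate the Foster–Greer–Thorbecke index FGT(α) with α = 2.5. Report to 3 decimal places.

Below z: ¥5,500, ¥18,000, ¥21,500, ¥24,500, ¥26,000 (q = 5 of N = 9).
Shortfall ratios: (32000−5500)/32000 = 0.8281; (32000−18000)/32000 = 0.4375; (32000−21500)/32000 = 0.3281; (32000−24500)/32000 = 0.2344; (32000−26000)/32000 = 0.1875.
Raised to α = 2.5: 0.62408; 0.12660; 0.06167; 0.02659; 0.01522.
Sum = 0.854173; FGT(2.5) = 0.854173 / 9 = 0.095.

0.095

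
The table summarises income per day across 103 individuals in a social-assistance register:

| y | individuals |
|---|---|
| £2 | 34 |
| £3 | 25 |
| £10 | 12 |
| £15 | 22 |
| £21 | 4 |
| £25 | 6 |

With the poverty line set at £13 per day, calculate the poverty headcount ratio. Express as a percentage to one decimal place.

68.9%

71 of the 103 individuals have income below £13.
H = 71/103 = 68.9%.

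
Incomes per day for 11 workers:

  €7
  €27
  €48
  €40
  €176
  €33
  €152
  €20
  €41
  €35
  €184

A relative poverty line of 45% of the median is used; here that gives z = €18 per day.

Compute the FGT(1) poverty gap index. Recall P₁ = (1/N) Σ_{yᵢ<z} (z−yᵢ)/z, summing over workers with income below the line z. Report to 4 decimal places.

0.0556

Below z: €7 (q = 1 of N = 11).
Shortfall ratios: (18−7)/18 = 0.6111.
Sum of shortfalls = 0.611111; P₁ averages over all N: 0.611111 / 11 = 0.0556.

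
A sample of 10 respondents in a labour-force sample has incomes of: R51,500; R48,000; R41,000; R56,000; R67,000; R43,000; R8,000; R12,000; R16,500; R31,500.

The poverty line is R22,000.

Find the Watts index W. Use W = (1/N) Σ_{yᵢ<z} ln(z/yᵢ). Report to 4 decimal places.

0.1905

Below the line: R8,000, R12,000, R16,500 (q = 3 of N = 10).
Log gaps: ln(22000/8000) = 1.0116; ln(22000/12000) = 0.6061; ln(22000/16500) = 0.2877.
W = 1.905419 / 10 = 0.1905.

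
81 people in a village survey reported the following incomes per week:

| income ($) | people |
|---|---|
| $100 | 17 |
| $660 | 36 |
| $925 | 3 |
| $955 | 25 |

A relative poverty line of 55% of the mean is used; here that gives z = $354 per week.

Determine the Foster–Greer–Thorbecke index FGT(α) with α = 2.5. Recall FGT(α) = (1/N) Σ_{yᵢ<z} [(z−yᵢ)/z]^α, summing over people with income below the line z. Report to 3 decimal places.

Below the line: 17×$100 (q = 17 of N = 81).
Gap ratios (z−y)/z: (354−100)/354 = 0.7175 (×17).
Raised to α = 2.5: 0.43609 (×17).
Sum = 7.413530; FGT(2.5) = 7.413530 / 81 = 0.092.

0.092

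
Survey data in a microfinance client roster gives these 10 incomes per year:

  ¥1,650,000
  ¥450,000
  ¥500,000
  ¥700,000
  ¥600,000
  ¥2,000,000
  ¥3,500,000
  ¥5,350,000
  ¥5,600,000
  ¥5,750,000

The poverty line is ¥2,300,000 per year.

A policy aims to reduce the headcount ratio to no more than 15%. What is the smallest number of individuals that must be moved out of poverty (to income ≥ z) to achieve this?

5

Currently q = 6 of N = 10 are below the line (H = 0.600).
A headcount ratio of at most 15% allows at most ⌊0.15 × 10⌋ = 1 poor individuals.
So at least 6 − 1 = 5 must be lifted.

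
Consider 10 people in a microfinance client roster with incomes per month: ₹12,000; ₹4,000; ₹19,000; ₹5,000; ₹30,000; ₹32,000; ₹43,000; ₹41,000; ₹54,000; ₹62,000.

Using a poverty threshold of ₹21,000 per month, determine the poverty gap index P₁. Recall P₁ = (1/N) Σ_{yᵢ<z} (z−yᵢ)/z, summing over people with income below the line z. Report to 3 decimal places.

0.210

Incomes under z: ₹4,000, ₹5,000, ₹12,000, ₹19,000 (q = 4 of N = 10).
Relative gaps: (21000−4000)/21000 = 0.8095; (21000−5000)/21000 = 0.7619; (21000−12000)/21000 = 0.4286; (21000−19000)/21000 = 0.0952.
Sum of shortfalls = 2.095238; P₁ averages over all N: 2.095238 / 10 = 0.210.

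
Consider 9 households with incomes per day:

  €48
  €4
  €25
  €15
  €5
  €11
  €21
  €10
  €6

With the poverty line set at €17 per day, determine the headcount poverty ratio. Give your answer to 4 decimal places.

0.6667

6 of the 9 households have income below €17.
H = 6/9 = 0.6667.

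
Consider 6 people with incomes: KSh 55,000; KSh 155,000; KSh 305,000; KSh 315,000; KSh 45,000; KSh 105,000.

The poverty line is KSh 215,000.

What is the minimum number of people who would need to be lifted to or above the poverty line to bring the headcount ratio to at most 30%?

3

Currently q = 4 of N = 6 are below the line (H = 0.667).
A headcount ratio of at most 30% allows at most ⌊0.30 × 6⌋ = 1 poor people.
So at least 4 − 1 = 3 must be lifted.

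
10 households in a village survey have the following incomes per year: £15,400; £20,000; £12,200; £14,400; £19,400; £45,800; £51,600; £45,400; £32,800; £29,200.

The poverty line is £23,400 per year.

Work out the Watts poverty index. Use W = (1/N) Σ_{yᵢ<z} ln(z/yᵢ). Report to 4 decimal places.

0.1900

Below z: £12,200, £14,400, £15,400, £19,400, £20,000 (q = 5 of N = 10).
Log shortfalls: ln(23400/12200) = 0.6513; ln(23400/14400) = 0.4855; ln(23400/15400) = 0.4184; ln(23400/19400) = 0.1875; ln(23400/20000) = 0.1570.
W = 1.899643 / 10 = 0.1900.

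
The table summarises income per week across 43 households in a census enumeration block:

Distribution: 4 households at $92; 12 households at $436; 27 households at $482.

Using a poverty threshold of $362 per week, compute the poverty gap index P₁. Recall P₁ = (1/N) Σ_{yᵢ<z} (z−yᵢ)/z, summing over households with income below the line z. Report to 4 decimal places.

Below z: 4×$92 (q = 4 of N = 43).
Normalized shortfalls: (362−92)/362 = 0.7459 (×4).
Sum of shortfalls = 2.983425; P₁ averages over all N: 2.983425 / 43 = 0.0694.

0.0694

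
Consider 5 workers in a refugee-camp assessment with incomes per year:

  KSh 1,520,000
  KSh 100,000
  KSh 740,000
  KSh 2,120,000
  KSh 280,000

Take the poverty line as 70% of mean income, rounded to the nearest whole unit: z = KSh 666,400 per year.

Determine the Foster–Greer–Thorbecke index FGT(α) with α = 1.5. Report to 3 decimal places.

0.245

Poor units: KSh 100,000, KSh 280,000 (q = 2 of N = 5).
Normalized shortfalls: (666400−100000)/666400 = 0.8499; (666400−280000)/666400 = 0.5798.
Raised to α = 1.5: 0.78358; 0.44152.
Sum = 1.225101; FGT(1.5) = 1.225101 / 5 = 0.245.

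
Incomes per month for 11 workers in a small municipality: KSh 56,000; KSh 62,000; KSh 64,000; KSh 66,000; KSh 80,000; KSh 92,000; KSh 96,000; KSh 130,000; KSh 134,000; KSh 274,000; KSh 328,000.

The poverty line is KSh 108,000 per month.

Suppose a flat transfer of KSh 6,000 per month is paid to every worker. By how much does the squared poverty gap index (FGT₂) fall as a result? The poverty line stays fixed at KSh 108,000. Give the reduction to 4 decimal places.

Before: below the line — KSh 56,000, KSh 62,000, KSh 64,000, KSh 66,000, KSh 80,000, KSh 92,000, KSh 96,000; squared poverty gap index (FGT₂) = 0.075633.
After the KSh 6,000 transfer: below the line — KSh 62,000, KSh 68,000, KSh 70,000, KSh 72,000, KSh 86,000, KSh 98,000, KSh 102,000; squared poverty gap index (FGT₂) = 0.055150.
Reduction = 0.075633 − 0.055150 = 0.0205.

0.0205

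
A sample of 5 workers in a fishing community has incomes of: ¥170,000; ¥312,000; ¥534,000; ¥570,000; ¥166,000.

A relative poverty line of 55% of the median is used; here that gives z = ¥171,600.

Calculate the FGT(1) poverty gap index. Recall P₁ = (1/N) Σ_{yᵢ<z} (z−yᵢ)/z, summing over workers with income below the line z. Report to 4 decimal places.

0.0084

Incomes under z: ¥166,000, ¥170,000 (q = 2 of N = 5).
Relative gaps: (171600−166000)/171600 = 0.0326; (171600−170000)/171600 = 0.0093.
Σ = 0.041958. Dividing by the full population N = 5 gives P₁ = 0.0084.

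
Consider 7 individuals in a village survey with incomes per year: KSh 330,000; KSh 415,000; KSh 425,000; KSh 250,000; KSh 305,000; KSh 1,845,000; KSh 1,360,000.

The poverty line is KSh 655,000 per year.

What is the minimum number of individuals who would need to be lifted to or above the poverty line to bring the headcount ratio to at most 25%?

Currently q = 5 of N = 7 are below the line (H = 0.714).
A headcount ratio of at most 25% allows at most ⌊0.25 × 7⌋ = 1 poor individuals.
So at least 5 − 1 = 4 must be lifted.

4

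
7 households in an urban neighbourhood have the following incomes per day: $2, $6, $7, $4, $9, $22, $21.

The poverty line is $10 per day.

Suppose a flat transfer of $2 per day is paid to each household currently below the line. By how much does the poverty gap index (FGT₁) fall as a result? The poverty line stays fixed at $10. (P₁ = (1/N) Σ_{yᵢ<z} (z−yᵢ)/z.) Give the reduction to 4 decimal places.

Before: below the line — $2, $4, $6, $7, $9; poverty gap index (FGT₁) = 0.314286.
After the $2 transfer: below the line — $4, $6, $8, $9; poverty gap index (FGT₁) = 0.185714.
Reduction = 0.314286 − 0.185714 = 0.1286.

0.1286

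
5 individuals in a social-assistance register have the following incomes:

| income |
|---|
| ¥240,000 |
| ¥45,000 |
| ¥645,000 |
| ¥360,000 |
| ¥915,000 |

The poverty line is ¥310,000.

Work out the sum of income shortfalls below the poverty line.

Below the line: ¥45,000, ¥240,000 (q = 2 of N = 5).
Individual gaps: 310000−45000 = 265000; 310000−240000 = 70000.
Aggregate gap = ¥335,000.

¥335,000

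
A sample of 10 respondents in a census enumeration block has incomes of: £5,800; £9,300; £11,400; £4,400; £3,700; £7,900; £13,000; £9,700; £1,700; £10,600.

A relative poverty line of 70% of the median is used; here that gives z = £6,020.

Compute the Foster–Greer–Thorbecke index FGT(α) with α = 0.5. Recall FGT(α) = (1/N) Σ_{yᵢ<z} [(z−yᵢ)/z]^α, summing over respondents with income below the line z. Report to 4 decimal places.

0.2178

Incomes under z: £1,700, £3,700, £4,400, £5,800 (q = 4 of N = 10).
Shortfall ratios: (6020−1700)/6020 = 0.7176; (6020−3700)/6020 = 0.3854; (6020−4400)/6020 = 0.2691; (6020−5800)/6020 = 0.0365.
Raised to α = 0.5: 0.84712; 0.62079; 0.51875; 0.19117.
Sum = 2.177827; FGT(0.5) = 2.177827 / 10 = 0.2178.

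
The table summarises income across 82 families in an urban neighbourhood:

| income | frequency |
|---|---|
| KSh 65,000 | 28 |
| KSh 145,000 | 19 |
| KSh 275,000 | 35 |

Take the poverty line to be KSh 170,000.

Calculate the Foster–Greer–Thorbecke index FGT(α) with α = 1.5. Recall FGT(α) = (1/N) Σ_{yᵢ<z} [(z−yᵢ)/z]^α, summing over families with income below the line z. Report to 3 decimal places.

0.179

Poor units: 28×KSh 65,000, 19×KSh 145,000 (q = 47 of N = 82).
Shortfall ratios: (170000−65000)/170000 = 0.6176 (×28); (170000−145000)/170000 = 0.1471 (×19).
Raised to α = 1.5: 0.48541 (×28); 0.05639 (×19).
Sum = 14.663033; FGT(1.5) = 14.663033 / 82 = 0.179.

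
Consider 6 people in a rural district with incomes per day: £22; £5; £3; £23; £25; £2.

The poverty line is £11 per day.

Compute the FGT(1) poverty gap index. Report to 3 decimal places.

0.348

Poor units: £2, £3, £5 (q = 3 of N = 6).
Gap ratios (z−y)/z: (11−2)/11 = 0.8182; (11−3)/11 = 0.7273; (11−5)/11 = 0.5455.
Σ = 2.090909. Dividing by the full population N = 6 gives P₁ = 0.348.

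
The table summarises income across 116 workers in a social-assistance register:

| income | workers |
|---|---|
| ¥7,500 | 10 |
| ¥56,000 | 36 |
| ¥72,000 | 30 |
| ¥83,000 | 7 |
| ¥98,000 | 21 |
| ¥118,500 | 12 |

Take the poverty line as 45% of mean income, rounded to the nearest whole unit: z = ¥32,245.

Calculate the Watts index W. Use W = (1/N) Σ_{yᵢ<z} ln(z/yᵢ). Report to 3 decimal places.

0.126

Below z: 10×¥7,500 (q = 10 of N = 116).
ln(z/y) terms: ln(32245/7500) = 1.4585 (×10).
W = 14.584600 / 116 = 0.126.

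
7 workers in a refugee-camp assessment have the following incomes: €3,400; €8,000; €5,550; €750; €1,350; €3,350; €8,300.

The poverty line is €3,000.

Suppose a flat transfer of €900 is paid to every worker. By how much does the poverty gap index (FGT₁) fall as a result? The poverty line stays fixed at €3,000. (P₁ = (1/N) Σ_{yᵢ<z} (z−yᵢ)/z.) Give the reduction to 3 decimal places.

Before: below the line — €750, €1,350; poverty gap index (FGT₁) = 0.18571.
After the €900 transfer: below the line — €1,650, €2,250; poverty gap index (FGT₁) = 0.10000.
Reduction = 0.18571 − 0.10000 = 0.086.

0.086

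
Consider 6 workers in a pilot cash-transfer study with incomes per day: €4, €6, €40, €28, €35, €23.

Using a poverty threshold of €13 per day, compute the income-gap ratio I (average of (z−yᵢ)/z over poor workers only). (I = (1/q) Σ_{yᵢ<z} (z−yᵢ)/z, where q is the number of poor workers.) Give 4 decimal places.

0.6154

Below the line: €4, €6 (q = 2 of N = 6).
Shortfall ratios (z−y)/z: 0.6923, 0.5385; sum = 1.230769.
I averages over the q = 2 poor units only: 1.230769 / 2 = 0.6154.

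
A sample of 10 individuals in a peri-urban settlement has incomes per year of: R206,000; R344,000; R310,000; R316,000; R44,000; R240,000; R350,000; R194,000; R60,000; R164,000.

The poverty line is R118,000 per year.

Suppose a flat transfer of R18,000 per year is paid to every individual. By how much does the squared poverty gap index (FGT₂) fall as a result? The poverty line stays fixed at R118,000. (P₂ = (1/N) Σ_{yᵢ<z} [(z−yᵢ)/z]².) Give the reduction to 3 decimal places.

Before: below the line — R44,000, R60,000; squared poverty gap index (FGT₂) = 0.06349.
After the R18,000 transfer: below the line — R62,000, R78,000; squared poverty gap index (FGT₂) = 0.03401.
Reduction = 0.06349 − 0.03401 = 0.029.

0.029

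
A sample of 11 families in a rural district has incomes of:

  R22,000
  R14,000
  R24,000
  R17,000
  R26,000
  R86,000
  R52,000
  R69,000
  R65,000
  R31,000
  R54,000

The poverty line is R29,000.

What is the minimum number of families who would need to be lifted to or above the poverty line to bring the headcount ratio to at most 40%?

1

Currently q = 5 of N = 11 are below the line (H = 0.455).
A headcount ratio of at most 40% allows at most ⌊0.40 × 11⌋ = 4 poor families.
So at least 5 − 4 = 1 must be lifted.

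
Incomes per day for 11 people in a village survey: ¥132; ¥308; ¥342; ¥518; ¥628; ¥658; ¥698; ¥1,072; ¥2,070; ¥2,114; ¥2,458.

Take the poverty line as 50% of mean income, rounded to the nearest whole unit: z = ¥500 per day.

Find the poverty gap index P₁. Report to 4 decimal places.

0.1305

Poor units: ¥132, ¥308, ¥342 (q = 3 of N = 11).
Relative gaps: (500−132)/500 = 0.7360; (500−308)/500 = 0.3840; (500−342)/500 = 0.3160.
Sum of shortfalls = 1.436000; P₁ averages over all N: 1.436000 / 11 = 0.1305.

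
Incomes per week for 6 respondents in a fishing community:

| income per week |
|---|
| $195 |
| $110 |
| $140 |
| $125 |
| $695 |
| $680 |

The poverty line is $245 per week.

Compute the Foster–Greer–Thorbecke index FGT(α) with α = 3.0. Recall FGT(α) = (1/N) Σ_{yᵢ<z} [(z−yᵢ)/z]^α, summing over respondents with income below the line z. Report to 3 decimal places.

Poor units: $110, $125, $140, $195 (q = 4 of N = 6).
Relative gaps: (245−110)/245 = 0.5510; (245−125)/245 = 0.4898; (245−140)/245 = 0.4286; (245−195)/245 = 0.2041.
Raised to α = 3.0: 0.16730; 0.11750; 0.07872; 0.00850.
Sum = 0.372022; FGT(3.0) = 0.372022 / 6 = 0.062.

0.062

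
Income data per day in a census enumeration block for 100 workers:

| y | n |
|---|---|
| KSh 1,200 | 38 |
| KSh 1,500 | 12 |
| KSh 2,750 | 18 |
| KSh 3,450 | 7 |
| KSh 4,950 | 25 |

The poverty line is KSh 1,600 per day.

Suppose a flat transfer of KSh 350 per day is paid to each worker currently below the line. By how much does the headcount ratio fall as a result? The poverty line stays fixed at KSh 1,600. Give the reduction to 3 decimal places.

Before: below the line — 38×KSh 1,200, 12×KSh 1,500; headcount ratio = 0.50000.
After the KSh 350 transfer: below the line — 38×KSh 1,550; headcount ratio = 0.38000.
Reduction = 0.50000 − 0.38000 = 0.120.

0.120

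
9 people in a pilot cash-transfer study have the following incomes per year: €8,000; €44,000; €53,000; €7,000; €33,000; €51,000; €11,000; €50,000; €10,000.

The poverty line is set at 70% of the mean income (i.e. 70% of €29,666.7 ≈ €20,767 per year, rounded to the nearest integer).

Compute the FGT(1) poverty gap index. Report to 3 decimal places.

Incomes under z: €7,000, €8,000, €10,000, €11,000 (q = 4 of N = 9).
Shortfall ratios: (20767−7000)/20767 = 0.6629; (20767−8000)/20767 = 0.6148; (20767−10000)/20767 = 0.5185; (20767−11000)/20767 = 0.4703.
Sum of shortfalls = 2.266480; P₁ averages over all N: 2.266480 / 9 = 0.252.

0.252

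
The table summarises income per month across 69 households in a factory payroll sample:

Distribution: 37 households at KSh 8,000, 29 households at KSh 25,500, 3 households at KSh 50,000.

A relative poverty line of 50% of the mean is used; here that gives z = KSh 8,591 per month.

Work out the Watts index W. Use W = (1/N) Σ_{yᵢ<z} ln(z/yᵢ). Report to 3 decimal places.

0.038

Below z: 37×KSh 8,000 (q = 37 of N = 69).
ln(z/y) terms: ln(8591/8000) = 0.0713 (×37).
W = 2.637123 / 69 = 0.038.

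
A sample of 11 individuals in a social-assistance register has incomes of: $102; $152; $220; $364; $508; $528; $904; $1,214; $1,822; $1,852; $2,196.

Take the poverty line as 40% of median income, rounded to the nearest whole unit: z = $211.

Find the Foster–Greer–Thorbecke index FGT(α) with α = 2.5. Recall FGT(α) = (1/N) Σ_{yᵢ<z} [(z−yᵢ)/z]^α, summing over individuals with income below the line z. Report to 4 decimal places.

Below the line: $102, $152 (q = 2 of N = 11).
Gap ratios (z−y)/z: (211−102)/211 = 0.5166; (211−152)/211 = 0.2796.
Raised to α = 2.5: 0.19181; 0.04135.
Sum = 0.233150; FGT(2.5) = 0.233150 / 11 = 0.0212.

0.0212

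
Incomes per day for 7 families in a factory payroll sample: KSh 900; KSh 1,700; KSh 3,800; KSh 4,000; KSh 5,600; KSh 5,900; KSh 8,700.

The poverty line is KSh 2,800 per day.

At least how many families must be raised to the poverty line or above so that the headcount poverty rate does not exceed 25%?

1

Currently q = 2 of N = 7 are below the line (H = 0.286).
A headcount ratio of at most 25% allows at most ⌊0.25 × 7⌋ = 1 poor families.
So at least 2 − 1 = 1 must be lifted.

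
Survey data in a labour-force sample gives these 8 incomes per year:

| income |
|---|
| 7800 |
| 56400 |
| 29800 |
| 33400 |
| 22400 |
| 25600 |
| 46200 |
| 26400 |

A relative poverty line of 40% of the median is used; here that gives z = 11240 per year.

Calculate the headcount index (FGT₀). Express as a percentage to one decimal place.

1 of the 8 respondents have income below 11240.
H = 1/8 = 12.5%.

12.5%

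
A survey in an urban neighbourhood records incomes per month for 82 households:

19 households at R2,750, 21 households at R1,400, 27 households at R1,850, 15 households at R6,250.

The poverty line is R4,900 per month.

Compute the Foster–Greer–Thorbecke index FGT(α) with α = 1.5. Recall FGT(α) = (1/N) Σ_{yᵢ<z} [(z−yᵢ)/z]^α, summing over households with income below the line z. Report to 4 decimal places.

Below the line: 21×R1,400, 27×R1,850, 19×R2,750 (q = 67 of N = 82).
Gap ratios (z−y)/z: (4900−1400)/4900 = 0.7143 (×21); (4900−1850)/4900 = 0.6224 (×27); (4900−2750)/4900 = 0.4388 (×19).
Raised to α = 1.5: 0.60368 (×21); 0.49108 (×27); 0.29065 (×19).
Sum = 31.458841; FGT(1.5) = 31.458841 / 82 = 0.3836.

0.3836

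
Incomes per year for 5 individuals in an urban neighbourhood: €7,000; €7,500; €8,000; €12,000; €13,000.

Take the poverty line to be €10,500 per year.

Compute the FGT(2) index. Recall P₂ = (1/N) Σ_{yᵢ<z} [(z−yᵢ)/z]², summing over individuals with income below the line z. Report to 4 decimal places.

Incomes under z: €7,000, €7,500, €8,000 (q = 3 of N = 5).
Gap ratios (z−y)/z: (10500−7000)/10500 = 0.3333; (10500−7500)/10500 = 0.2857; (10500−8000)/10500 = 0.2381.
Squared: 0.1111; 0.0816; 0.0567.
Sum = 0.249433; P₂ = 0.249433 / 5 = 0.0499.

0.0499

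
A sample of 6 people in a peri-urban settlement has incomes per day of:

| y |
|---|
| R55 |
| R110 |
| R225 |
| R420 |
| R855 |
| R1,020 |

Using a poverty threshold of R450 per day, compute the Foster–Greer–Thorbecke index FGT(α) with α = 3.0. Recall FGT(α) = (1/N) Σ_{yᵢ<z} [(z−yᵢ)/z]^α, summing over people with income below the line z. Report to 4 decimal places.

Below z: R55, R110, R225, R420 (q = 4 of N = 6).
Relative gaps: (450−55)/450 = 0.8778; (450−110)/450 = 0.7556; (450−225)/450 = 0.5000; (450−420)/450 = 0.0667.
Raised to α = 3.0: 0.67632; 0.43132; 0.12500; 0.00030.
Sum = 1.232938; FGT(3.0) = 1.232938 / 6 = 0.2055.

0.2055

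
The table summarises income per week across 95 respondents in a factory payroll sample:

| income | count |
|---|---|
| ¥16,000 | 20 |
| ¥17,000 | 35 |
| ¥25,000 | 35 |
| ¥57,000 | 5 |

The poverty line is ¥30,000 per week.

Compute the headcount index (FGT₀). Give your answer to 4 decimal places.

90 of the 95 respondents have income below ¥30,000.
H = 90/95 = 0.9474.

0.9474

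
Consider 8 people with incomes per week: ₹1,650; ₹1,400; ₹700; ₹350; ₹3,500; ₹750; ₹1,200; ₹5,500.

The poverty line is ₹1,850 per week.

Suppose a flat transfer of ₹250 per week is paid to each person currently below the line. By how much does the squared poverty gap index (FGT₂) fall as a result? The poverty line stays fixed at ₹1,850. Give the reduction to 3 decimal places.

Before: below the line — ₹350, ₹700, ₹750, ₹1,200, ₹1,400, ₹1,650; squared poverty gap index (FGT₂) = 0.19896.
After the ₹250 transfer: below the line — ₹600, ₹950, ₹1,000, ₹1,450, ₹1,650; squared poverty gap index (FGT₂) = 0.12034.
Reduction = 0.19896 − 0.12034 = 0.079.

0.079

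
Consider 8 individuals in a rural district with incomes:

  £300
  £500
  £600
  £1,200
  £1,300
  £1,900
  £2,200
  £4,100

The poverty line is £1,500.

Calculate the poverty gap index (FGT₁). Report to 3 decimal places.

Below z: £300, £500, £600, £1,200, £1,300 (q = 5 of N = 8).
Normalized shortfalls: (1500−300)/1500 = 0.8000; (1500−500)/1500 = 0.6667; (1500−600)/1500 = 0.6000; (1500−1200)/1500 = 0.2000; (1500−1300)/1500 = 0.1333.
Σ = 2.400000. Dividing by the full population N = 8 gives P₁ = 0.300.

0.300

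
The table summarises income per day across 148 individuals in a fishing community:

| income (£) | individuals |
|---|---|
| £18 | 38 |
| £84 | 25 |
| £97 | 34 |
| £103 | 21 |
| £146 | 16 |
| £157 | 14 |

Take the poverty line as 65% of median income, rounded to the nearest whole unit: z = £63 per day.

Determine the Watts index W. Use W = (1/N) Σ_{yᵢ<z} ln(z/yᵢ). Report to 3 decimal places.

Below z: 38×£18 (q = 38 of N = 148).
Log shortfalls: ln(63/18) = 1.2528 (×38).
W = 47.604993 / 148 = 0.322.

0.322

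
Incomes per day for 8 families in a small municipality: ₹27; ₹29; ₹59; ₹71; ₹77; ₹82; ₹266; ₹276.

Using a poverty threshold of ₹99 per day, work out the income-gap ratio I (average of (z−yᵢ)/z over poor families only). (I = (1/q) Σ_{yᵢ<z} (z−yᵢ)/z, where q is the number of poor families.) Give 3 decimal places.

Incomes under z: ₹27, ₹29, ₹59, ₹71, ₹77, ₹82 (q = 6 of N = 8).
Relative gaps: 0.7273, 0.7071, 0.4040, 0.2828, 0.2222, 0.1717; sum = 2.515152.
The income-gap ratio divides by q (the poor only): 2.515152 / 6 = 0.419.

0.419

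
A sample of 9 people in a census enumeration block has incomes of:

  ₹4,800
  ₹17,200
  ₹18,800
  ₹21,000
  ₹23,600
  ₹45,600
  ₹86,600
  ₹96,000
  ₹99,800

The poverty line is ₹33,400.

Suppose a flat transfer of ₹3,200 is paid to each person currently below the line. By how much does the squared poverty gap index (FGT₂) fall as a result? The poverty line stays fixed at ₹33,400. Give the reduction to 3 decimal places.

0.047

Before: below the line — ₹4,800, ₹17,200, ₹18,800, ₹21,000, ₹23,600; squared poverty gap index (FGT₂) = 0.15372.
After the ₹3,200 transfer: below the line — ₹8,000, ₹20,400, ₹22,000, ₹24,200, ₹26,800; squared poverty gap index (FGT₂) = 0.10680.
Reduction = 0.15372 − 0.10680 = 0.047.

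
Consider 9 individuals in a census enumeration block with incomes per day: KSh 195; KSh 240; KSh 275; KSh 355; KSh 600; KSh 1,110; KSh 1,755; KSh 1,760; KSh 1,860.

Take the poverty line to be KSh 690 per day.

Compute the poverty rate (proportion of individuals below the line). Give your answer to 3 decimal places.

0.556

5 of the 9 individuals have income below KSh 690.
H = 5/9 = 0.556.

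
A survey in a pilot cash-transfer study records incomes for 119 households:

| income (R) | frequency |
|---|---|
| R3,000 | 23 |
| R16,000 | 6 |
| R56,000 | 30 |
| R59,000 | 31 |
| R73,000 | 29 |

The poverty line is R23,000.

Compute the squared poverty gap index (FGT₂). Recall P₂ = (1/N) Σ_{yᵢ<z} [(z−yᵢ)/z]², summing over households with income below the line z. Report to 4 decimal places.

0.1508

Below z: 23×R3,000, 6×R16,000 (q = 29 of N = 119).
Normalized shortfalls: (23000−3000)/23000 = 0.8696 (×23); (23000−16000)/23000 = 0.3043 (×6).
Squared: 0.7561 (×23); 0.0926 (×6).
Sum = 17.947070; P₂ = 17.947070 / 119 = 0.1508.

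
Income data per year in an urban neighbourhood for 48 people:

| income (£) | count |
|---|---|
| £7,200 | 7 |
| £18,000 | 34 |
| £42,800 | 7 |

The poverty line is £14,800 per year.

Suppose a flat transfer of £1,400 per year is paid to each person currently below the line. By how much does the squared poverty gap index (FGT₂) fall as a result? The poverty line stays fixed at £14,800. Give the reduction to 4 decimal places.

0.0129

Before: below the line — 7×£7,200; squared poverty gap index (FGT₂) = 0.038456.
After the £1,400 transfer: below the line — 7×£8,600; squared poverty gap index (FGT₂) = 0.025593.
Reduction = 0.038456 − 0.025593 = 0.0129.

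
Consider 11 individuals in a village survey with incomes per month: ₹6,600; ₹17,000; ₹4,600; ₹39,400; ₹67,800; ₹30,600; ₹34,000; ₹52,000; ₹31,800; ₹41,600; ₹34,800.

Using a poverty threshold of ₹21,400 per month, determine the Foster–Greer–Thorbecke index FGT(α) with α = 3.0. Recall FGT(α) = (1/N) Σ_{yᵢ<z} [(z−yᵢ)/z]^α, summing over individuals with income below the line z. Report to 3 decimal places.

0.075

Poor units: ₹4,600, ₹6,600, ₹17,000 (q = 3 of N = 11).
Shortfall ratios: (21400−4600)/21400 = 0.7850; (21400−6600)/21400 = 0.6916; (21400−17000)/21400 = 0.2056.
Raised to α = 3.0: 0.48382; 0.33078; 0.00869.
Sum = 0.823298; FGT(3.0) = 0.823298 / 11 = 0.075.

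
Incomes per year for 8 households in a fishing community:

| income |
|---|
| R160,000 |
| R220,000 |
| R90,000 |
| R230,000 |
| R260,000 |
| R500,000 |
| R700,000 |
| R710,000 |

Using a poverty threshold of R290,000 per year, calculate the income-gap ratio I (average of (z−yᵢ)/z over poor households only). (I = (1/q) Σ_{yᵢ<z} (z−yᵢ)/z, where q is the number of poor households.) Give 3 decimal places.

Incomes under z: R90,000, R160,000, R220,000, R230,000, R260,000 (q = 5 of N = 8).
Relative gaps: 0.6897, 0.4483, 0.2414, 0.2069, 0.1034; sum = 1.689655.
I averages over the q = 5 poor units only: 1.689655 / 5 = 0.338.

0.338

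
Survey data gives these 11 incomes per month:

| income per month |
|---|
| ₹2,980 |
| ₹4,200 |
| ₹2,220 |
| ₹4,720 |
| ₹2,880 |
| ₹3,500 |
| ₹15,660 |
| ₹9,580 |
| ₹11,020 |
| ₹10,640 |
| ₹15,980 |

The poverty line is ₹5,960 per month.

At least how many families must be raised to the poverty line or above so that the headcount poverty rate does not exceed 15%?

5

6 of the 11 families are poor, so H = 6/11 = 0.545.
A headcount ratio of at most 15% allows at most ⌊0.15 × 11⌋ = 1 poor families.
So at least 6 − 1 = 5 must be lifted.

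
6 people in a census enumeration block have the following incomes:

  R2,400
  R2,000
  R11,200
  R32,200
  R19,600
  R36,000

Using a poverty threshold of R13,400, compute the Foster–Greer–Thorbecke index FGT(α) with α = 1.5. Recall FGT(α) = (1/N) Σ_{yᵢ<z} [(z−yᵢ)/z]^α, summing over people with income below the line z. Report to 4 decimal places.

0.2658

Below the line: R2,000, R2,400, R11,200 (q = 3 of N = 6).
Shortfall ratios: (13400−2000)/13400 = 0.8507; (13400−2400)/13400 = 0.8209; (13400−11200)/13400 = 0.1642.
Raised to α = 1.5: 0.78469; 0.74376; 0.06652.
Sum = 1.594976; FGT(1.5) = 1.594976 / 6 = 0.2658.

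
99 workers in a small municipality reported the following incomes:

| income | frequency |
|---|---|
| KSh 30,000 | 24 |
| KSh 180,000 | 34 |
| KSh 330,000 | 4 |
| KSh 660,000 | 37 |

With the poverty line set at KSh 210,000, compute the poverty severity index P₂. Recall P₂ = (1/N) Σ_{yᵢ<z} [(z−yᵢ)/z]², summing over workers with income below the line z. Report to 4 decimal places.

0.1851

Below z: 24×KSh 30,000, 34×KSh 180,000 (q = 58 of N = 99).
Relative gaps: (210000−30000)/210000 = 0.8571 (×24); (210000−180000)/210000 = 0.1429 (×34).
Squared: 0.7347 (×24); 0.0204 (×34).
Sum = 18.326531; P₂ = 18.326531 / 99 = 0.1851.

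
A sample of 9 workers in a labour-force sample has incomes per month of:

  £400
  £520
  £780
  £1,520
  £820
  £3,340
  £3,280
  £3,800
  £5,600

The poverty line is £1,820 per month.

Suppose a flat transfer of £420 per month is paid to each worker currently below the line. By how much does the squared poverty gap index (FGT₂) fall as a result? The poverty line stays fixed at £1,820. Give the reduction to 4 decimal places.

Before: below the line — £400, £520, £780, £820, £1,520; squared poverty gap index (FGT₂) = 0.197172.
After the £420 transfer: below the line — £820, £940, £1,200, £1,240; squared poverty gap index (FGT₂) = 0.083699.
Reduction = 0.197172 − 0.083699 = 0.1135.

0.1135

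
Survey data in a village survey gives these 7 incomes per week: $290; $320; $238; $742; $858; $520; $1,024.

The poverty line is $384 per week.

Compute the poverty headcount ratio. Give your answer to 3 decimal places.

3 of the 7 families have income below $384.
H = 3/7 = 0.429.

0.429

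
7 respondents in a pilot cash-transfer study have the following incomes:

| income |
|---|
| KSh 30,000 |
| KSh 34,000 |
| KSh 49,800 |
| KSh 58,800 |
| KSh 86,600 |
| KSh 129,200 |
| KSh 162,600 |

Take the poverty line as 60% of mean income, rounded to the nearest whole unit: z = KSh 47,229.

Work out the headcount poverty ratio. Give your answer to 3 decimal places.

0.286

2 of the 7 respondents have income below KSh 47,229.
H = 2/7 = 0.286.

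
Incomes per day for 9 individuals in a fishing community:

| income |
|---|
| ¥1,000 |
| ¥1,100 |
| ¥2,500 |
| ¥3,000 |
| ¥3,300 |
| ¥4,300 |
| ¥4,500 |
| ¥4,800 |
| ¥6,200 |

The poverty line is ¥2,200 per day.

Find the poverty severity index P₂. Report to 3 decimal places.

0.061

Below z: ¥1,000, ¥1,100 (q = 2 of N = 9).
Normalized shortfalls: (2200−1000)/2200 = 0.5455; (2200−1100)/2200 = 0.5000.
Squared: 0.2975; 0.2500.
Sum = 0.547521; P₂ = 0.547521 / 9 = 0.061.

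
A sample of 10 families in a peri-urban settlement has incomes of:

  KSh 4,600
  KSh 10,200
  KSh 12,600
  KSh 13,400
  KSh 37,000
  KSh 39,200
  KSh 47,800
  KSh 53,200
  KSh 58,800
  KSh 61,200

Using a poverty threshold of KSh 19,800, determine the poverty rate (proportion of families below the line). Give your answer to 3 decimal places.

0.400

4 of the 10 families have income below KSh 19,800.
H = 4/10 = 0.400.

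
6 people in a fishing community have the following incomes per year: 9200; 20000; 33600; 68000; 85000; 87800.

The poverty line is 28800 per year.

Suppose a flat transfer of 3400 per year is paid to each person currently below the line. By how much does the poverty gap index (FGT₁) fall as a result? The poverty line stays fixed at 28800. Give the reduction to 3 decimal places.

0.039

Before: below the line — 9200, 20000; poverty gap index (FGT₁) = 0.16435.
After the 3400 transfer: below the line — 12600, 23400; poverty gap index (FGT₁) = 0.12500.
Reduction = 0.16435 − 0.12500 = 0.039.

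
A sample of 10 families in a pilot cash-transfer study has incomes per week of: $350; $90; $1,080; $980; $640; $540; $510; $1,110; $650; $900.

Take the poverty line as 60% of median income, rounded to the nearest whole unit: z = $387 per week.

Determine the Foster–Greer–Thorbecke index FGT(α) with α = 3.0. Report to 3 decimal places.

0.045

Poor units: $90, $350 (q = 2 of N = 10).
Gap ratios (z−y)/z: (387−90)/387 = 0.7674; (387−350)/387 = 0.0956.
Raised to α = 3.0: 0.45200; 0.00087.
Sum = 0.452872; FGT(3.0) = 0.452872 / 10 = 0.045.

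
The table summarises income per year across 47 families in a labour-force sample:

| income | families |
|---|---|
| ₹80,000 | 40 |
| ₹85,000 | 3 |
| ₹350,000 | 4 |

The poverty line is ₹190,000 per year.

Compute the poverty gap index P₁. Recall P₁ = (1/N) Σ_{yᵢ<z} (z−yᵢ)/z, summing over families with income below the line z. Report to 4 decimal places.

Below the line: 40×₹80,000, 3×₹85,000 (q = 43 of N = 47).
Normalized shortfalls: (190000−80000)/190000 = 0.5789 (×40); (190000−85000)/190000 = 0.5526 (×3).
Sum of shortfalls = 24.815789; P₁ averages over all N: 24.815789 / 47 = 0.5280.

0.5280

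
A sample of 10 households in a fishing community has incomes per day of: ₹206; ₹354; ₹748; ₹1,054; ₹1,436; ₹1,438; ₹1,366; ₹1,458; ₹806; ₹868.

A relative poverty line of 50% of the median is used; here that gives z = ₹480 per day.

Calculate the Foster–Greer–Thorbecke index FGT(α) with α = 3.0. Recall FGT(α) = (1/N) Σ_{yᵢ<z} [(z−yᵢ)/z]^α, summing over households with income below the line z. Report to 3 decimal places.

Below the line: ₹206, ₹354 (q = 2 of N = 10).
Shortfall ratios: (480−206)/480 = 0.5708; (480−354)/480 = 0.2625.
Raised to α = 3.0: 0.18601; 0.01809.
Sum = 0.204094; FGT(3.0) = 0.204094 / 10 = 0.020.

0.020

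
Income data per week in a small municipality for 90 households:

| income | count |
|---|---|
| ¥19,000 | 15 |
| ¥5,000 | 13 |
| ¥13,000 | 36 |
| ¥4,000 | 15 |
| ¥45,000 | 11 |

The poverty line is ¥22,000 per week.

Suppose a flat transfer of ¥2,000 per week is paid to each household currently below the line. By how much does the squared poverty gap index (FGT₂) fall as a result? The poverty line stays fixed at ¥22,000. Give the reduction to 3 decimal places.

Before: below the line — 15×¥4,000, 13×¥5,000, 36×¥13,000, 15×¥19,000; squared poverty gap index (FGT₂) = 0.26786.
After the ¥2,000 transfer: below the line — 15×¥6,000, 13×¥7,000, 36×¥15,000, 15×¥21,000; squared poverty gap index (FGT₂) = 0.19614.
Reduction = 0.26786 − 0.19614 = 0.072.

0.072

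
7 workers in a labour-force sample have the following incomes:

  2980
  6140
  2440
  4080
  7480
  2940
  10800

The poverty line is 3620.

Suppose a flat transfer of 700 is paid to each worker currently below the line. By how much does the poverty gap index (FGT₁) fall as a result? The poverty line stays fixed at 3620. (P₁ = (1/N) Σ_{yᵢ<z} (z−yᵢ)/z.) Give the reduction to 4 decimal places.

Before: below the line — 2440, 2940, 2980; poverty gap index (FGT₁) = 0.098658.
After the 700 transfer: below the line — 3140; poverty gap index (FGT₁) = 0.018942.
Reduction = 0.098658 − 0.018942 = 0.0797.

0.0797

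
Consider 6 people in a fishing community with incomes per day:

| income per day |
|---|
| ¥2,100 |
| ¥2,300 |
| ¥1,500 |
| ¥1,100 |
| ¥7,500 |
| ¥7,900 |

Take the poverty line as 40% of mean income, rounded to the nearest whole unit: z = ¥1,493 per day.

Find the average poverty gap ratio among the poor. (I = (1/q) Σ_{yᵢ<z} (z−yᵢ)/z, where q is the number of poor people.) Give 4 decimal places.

Poor units: ¥1,100 (q = 1 of N = 6).
Relative gaps: 0.2632; sum = 0.263228.
I averages over the q = 1 poor units only: 0.263228 / 1 = 0.2632.

0.2632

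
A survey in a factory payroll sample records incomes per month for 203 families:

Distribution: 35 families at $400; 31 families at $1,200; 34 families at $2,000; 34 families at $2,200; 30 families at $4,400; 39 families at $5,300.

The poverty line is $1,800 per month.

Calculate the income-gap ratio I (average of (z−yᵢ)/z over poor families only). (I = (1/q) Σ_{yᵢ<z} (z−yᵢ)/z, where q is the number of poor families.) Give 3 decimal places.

Incomes under z: 35×$400, 31×$1,200 (q = 66 of N = 203).
Shortfall ratios (z−y)/z: 0.7778 (×35), 0.3333 (×31); sum = 37.555556.
The income-gap ratio divides by q (the poor only): 37.555556 / 66 = 0.569.

0.569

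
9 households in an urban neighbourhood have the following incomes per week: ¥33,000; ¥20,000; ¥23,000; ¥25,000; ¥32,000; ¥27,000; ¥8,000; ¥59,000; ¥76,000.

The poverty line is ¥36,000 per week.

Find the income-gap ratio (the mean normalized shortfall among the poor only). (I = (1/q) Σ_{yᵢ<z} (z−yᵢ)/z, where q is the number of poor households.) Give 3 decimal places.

0.333

Below the line: ¥8,000, ¥20,000, ¥23,000, ¥25,000, ¥27,000, ¥32,000, ¥33,000 (q = 7 of N = 9).
Shortfall ratios (z−y)/z: 0.7778, 0.4444, 0.3611, 0.3056, 0.2500, 0.1111, 0.0833; sum = 2.333333.
The income-gap ratio divides by q (the poor only): 2.333333 / 7 = 0.333.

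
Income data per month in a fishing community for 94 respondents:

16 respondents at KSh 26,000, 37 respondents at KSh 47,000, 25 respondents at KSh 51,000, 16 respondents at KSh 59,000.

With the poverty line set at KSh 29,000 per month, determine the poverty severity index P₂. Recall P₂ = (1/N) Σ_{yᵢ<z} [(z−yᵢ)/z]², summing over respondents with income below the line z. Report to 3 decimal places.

Poor units: 16×KSh 26,000 (q = 16 of N = 94).
Gap ratios (z−y)/z: (29000−26000)/29000 = 0.1034 (×16).
Squared: 0.0107 (×16).
Sum = 0.171225; P₂ = 0.171225 / 94 = 0.002.

0.002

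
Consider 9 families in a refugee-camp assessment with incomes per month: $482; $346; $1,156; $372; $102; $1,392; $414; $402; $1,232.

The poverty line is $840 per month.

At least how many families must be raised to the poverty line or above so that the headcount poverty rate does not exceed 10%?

6 of the 9 families are poor, so H = 6/9 = 0.667.
A headcount ratio of at most 10% allows at most ⌊0.10 × 9⌋ = 0 poor families.
So at least 6 − 0 = 6 must be lifted.

6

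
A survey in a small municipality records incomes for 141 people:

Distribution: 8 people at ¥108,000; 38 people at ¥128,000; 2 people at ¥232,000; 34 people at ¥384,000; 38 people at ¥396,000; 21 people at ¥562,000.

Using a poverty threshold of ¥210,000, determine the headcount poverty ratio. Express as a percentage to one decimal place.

46 of the 141 people have income below ¥210,000.
H = 46/141 = 32.6%.

32.6%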